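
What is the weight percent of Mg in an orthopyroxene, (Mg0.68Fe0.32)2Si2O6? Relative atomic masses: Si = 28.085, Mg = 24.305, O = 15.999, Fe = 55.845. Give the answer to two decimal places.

Molar mass of (Mg0.68Fe0.32)2Si2O6: 1.36*24.305 + 0.64*55.845 + 2*28.085 + 6*15.999 = 220.960 g/mol.
Mass of Mg per formula unit: 1.36 × 24.305 = 33.055 g.
Weight fraction Mg = 33.055 / 220.960 = 0.1496.

14.96 weight percent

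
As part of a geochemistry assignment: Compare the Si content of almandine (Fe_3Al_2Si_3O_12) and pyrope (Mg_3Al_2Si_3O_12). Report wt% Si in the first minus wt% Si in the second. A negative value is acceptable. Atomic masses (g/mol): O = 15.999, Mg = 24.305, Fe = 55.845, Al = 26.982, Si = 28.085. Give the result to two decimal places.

First mineral: 84.255 g Si in 497.742 g formula = 16.93 wt% Si.
Second mineral: 84.255 g Si in 403.122 g formula = 20.90 wt% Si.
16.93% − 20.90% gives a difference of -3.97 percentage points.

-3.97 percentage points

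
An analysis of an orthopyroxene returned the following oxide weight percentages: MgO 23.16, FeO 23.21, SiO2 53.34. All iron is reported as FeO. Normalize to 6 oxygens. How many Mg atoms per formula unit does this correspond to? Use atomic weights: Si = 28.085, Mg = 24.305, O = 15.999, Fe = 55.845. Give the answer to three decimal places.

1.290 Mg apfu

23.16 wt% MgO ÷ 40.304 g/mol = 0.57463 mol, giving 0.57463 Mg and 0.57463 O.
23.21 wt% FeO ÷ 71.844 g/mol = 0.32306 mol, giving 0.32306 Fe and 0.32306 O.
53.34 wt% SiO2 ÷ 60.083 g/mol = 0.88777 mol, giving 0.88777 Si and 1.77554 O.
Oxygen sums to 2.67323; scaling by 6/2.67323 = 2.24448 puts the formula on 6 O.
Mg: 0.57463 × 2.24448 = 1.290 atoms per formula unit.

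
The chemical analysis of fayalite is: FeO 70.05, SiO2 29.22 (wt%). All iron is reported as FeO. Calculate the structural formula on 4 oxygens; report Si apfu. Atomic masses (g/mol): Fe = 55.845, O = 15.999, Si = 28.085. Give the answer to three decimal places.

70.05 wt% FeO ÷ 71.844 g/mol = 0.97503 mol, giving 0.97503 Fe and 0.97503 O.
29.22 wt% SiO2 ÷ 60.083 g/mol = 0.48633 mol, giving 0.48633 Si and 0.97266 O.
Oxygen sums to 1.94769; scaling by 4/1.94769 = 2.05371 puts the formula on 4 O.
Si: 0.48633 × 2.05371 = 0.999 atoms per formula unit.

0.999 Si apfu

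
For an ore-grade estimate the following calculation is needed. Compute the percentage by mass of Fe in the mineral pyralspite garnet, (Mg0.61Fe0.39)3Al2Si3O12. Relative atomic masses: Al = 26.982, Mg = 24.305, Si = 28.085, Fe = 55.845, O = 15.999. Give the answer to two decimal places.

14.85 mass %

M((Mg0.61Fe0.39)3Al2Si3O12) = 440.024 g/mol.
Fe contributes 1.17 × 55.845 = 65.339 g per mole.
65.339/440.024 = 0.1485 → 14.85%.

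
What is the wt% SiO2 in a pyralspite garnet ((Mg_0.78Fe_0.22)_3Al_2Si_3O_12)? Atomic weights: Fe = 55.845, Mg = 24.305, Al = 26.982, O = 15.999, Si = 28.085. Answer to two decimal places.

Formula mass = 423.938 g/mol.
3 Si → 3.0000 mol SiO2 per formula unit; M(SiO2) = 60.083, so SiO2 mass = 180.249 g.
180.249/423.938 × 100 = 42.52 wt%.

42.52 wt%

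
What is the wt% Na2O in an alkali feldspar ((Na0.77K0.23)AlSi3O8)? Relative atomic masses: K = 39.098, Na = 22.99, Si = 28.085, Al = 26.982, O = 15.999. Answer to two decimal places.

8.97 wt%

M((Na0.77K0.23)AlSi3O8) = 265.924 g/mol; M(Na2O) = 61.979 g/mol.
Moles Na2O per formula unit = 0.77 Na ÷ 2 = 0.3850.
Na2O fraction = (0.3850 × 61.979) / 265.924 = 23.862/265.924 = 0.0897.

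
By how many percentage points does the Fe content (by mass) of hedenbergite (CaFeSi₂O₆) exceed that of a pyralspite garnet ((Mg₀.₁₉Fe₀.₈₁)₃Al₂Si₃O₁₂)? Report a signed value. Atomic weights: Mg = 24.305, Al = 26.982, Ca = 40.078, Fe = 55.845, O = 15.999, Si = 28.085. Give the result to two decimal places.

M(CaFeSi₂O₆) = 248.087 g/mol, so wt% Fe = 55.845/248.087 × 100 = 22.51%.
M((Mg₀.₁₉Fe₀.₈₁)₃Al₂Si₃O₁₂) = 479.764 g/mol, so wt% Fe = 135.703/479.764 × 100 = 28.29%.
22.51 − 28.29 = -5.78 pp.

-5.78 percentage points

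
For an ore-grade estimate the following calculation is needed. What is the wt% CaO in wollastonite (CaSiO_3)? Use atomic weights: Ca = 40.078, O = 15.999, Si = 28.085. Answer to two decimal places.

Formula mass = 116.160 g/mol.
1 Ca → 1.0000 mol CaO per formula unit; M(CaO) = 56.077, so CaO mass = 56.077 g.
56.077/116.160 × 100 = 48.28 wt%.

48.28 wt%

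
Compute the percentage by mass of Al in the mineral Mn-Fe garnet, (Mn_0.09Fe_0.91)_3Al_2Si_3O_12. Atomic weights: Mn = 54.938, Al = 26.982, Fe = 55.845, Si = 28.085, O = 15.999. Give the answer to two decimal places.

10.85 weight percent

Molar mass of (Mn_0.09Fe_0.91)_3Al_2Si_3O_12: 0.27*54.938 + 2.73*55.845 + 2*26.982 + 3*28.085 + 12*15.999 = 497.497 g/mol.
Mass of Al per formula unit: 2 × 26.982 = 53.964 g.
Weight fraction Al = 53.964 / 497.497 = 0.1085.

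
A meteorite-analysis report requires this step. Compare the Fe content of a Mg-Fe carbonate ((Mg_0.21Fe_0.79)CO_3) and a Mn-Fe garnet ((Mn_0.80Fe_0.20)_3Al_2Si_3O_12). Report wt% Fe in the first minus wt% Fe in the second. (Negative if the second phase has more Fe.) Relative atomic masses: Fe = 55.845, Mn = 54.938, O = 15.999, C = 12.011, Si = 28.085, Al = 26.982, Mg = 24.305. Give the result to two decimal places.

33.63 percentage points

First mineral: 44.118 g Fe in 109.230 g formula = 40.39 wt% Fe.
Second mineral: 33.507 g Fe in 495.565 g formula = 6.76 wt% Fe.
40.39% − 6.76% gives a difference of 33.63 percentage points.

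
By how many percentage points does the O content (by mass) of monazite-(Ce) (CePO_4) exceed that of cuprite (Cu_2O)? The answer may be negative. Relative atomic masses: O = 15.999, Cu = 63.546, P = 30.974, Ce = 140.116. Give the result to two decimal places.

16.04 percentage points

O in CePO_4: molar mass 235.086 g/mol; 4×15.999 = 63.996 g → 27.22 wt%.
O in Cu_2O: molar mass 143.091 g/mol; 1×15.999 = 15.999 g → 11.18 wt%.
Difference = 27.22 − 11.18 = 16.04 percentage points.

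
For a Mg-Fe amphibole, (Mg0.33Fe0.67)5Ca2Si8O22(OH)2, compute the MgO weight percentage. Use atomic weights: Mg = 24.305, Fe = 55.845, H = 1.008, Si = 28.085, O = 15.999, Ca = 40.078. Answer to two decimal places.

7.24 wt%

Formula mass = 918.012 g/mol.
1.65 Mg → 1.6500 mol MgO per formula unit; M(MgO) = 40.304, so MgO mass = 66.502 g.
66.502/918.012 × 100 = 7.24 wt%.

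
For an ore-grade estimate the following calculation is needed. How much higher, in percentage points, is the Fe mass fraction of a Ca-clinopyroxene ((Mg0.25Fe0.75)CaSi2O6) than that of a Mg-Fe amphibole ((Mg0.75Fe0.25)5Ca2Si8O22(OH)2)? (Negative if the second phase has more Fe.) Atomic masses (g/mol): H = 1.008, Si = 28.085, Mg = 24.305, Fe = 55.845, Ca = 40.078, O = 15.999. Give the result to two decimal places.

Fe in (Mg0.25Fe0.75)CaSi2O6: molar mass 240.202 g/mol; 0.75×55.845 = 41.884 g → 17.44 wt%.
Fe in (Mg0.75Fe0.25)5Ca2Si8O22(OH)2: molar mass 851.778 g/mol; 1.25×55.845 = 69.806 g → 8.20 wt%.
Difference = 17.44 − 8.20 = 9.24 percentage points.

9.24 percentage points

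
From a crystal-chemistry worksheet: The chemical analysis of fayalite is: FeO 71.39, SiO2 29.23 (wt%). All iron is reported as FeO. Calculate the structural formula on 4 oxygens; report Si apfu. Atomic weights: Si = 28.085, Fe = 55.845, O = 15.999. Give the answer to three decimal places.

FeO: 71.39/71.844 = 0.99368 mol → 0.99368 mol Fe, 0.99368 mol O.
SiO2: 29.23/60.083 = 0.48649 mol → 0.48649 mol Si, 0.97298 mol O.
Total oxygen = 1.96666 mol. Normalization factor = 4/1.96666 = 2.03391.
Si per 4 O = 0.48649 × 2.03391 = 0.989.

0.989 Si apfu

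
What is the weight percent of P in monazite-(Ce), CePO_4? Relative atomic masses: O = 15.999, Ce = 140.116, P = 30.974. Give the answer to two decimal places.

Molar mass of CePO_4: 1×140.116 + 1×30.974 + 4×15.999 = 235.086 g/mol.
Mass of P per formula unit: 1 × 30.974 = 30.974 g.
Weight fraction P = 30.974 / 235.086 = 0.1318.

13.18 wt%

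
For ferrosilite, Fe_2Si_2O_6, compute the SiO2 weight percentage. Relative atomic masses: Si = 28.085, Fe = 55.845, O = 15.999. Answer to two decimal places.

45.54 wt%

Formula mass = 263.854 g/mol.
2 Si → 2.0000 mol SiO2 per formula unit; M(SiO2) = 60.083, so SiO2 mass = 120.166 g.
120.166/263.854 × 100 = 45.54 wt%.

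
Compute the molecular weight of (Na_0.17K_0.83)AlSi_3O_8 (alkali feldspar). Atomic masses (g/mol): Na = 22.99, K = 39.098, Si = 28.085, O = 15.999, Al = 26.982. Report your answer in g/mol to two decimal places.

M = 0.17×22.99 + 0.83×39.098 + 1×26.982 + 3×28.085 + 8×15.999

275.59 g/mol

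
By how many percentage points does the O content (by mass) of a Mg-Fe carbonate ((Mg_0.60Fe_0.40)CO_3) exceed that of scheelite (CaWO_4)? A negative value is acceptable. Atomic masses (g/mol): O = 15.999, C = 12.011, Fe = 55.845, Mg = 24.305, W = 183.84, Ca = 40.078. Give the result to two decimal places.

O in (Mg_0.60Fe_0.40)CO_3: molar mass 96.929 g/mol; 3×15.999 = 47.997 g → 49.52 wt%.
O in CaWO_4: molar mass 287.914 g/mol; 4×15.999 = 63.996 g → 22.23 wt%.
Difference = 49.52 − 22.23 = 27.29 percentage points.

27.29 percentage points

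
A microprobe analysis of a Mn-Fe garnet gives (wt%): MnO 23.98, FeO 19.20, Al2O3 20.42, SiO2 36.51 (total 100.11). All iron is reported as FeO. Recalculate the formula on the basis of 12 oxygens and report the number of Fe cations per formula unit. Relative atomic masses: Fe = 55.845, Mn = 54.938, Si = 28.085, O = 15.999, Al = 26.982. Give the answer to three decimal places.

23.98 wt% MnO ÷ 70.937 g/mol = 0.33805 mol, giving 0.33805 Mn and 0.33805 O.
19.20 wt% FeO ÷ 71.844 g/mol = 0.26725 mol, giving 0.26725 Fe and 0.26725 O.
20.42 wt% Al2O3 ÷ 101.961 g/mol = 0.20027 mol, giving 0.40054 Al and 0.60081 O.
36.51 wt% SiO2 ÷ 60.083 g/mol = 0.60766 mol, giving 0.60766 Si and 1.21532 O.
Oxygen sums to 2.42143; scaling by 12/2.42143 = 4.95575 puts the formula on 12 O.
Fe: 0.26725 × 4.95575 = 1.324 atoms per formula unit.

1.324 Fe apfu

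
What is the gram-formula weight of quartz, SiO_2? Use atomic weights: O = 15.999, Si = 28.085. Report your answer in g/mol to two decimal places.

60.08 g/mol

Si: 1 × 28.085 = 28.0850
O: 2 × 15.999 = 31.9980
Summing the contributions gives the formula mass.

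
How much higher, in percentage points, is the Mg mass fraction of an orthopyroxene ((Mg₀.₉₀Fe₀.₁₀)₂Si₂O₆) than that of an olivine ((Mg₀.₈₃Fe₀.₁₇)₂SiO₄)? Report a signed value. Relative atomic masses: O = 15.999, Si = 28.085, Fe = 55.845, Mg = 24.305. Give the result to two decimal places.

M((Mg₀.₉₀Fe₀.₁₀)₂Si₂O₆) = 207.082 g/mol, so wt% Mg = 43.749/207.082 × 100 = 21.13%.
M((Mg₀.₈₃Fe₀.₁₇)₂SiO₄) = 151.415 g/mol, so wt% Mg = 40.346/151.415 × 100 = 26.65%.
21.13 − 26.65 = -5.52 pp.

-5.52 percentage points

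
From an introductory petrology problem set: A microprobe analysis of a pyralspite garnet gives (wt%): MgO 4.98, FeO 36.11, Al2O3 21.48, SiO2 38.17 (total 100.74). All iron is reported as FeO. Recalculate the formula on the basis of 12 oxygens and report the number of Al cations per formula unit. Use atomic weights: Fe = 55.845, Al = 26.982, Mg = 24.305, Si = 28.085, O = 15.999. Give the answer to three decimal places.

MgO (M=40.304): mol = 0.12356; Mg = 0.12356, O = 0.12356.
FeO (M=71.844): mol = 0.50262; Fe = 0.50262, O = 0.50262.
Al2O3 (M=101.961): mol = 0.21067; Al = 0.42134, O = 0.63201.
SiO2 (M=60.083): mol = 0.63529; Si = 0.63529, O = 1.27058.
ΣO = 2.52877; factor = 12/ΣO = 4.74539.
Al apfu = 0.42134 × 4.74539 = 1.999.

1.999 Al apfu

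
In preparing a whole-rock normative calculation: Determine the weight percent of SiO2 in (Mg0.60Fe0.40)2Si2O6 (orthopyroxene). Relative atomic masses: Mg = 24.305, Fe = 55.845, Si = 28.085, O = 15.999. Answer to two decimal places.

53.17 wt%

Molar mass of (Mg0.60Fe0.40)2Si2O6 = 1.20*24.305 + 0.80*55.845 + 2*28.085 + 6*15.999 = 226.006 g/mol.
Each formula unit contains 2 Si, equivalent to 2/1 = 2.0000 mol SiO2.
M(SiO2) = 1×28.085 + 2×15.999 = 60.083 g/mol.
Mass of SiO2 per formula unit = 2.0000 × 60.083 = 120.166 g.
SiO2 wt% = 120.166 / 226.006 × 100 = 53.17%.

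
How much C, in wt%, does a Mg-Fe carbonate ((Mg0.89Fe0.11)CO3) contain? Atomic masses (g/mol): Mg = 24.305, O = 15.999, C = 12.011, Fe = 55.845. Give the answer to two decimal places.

M((Mg0.89Fe0.11)CO3) = 87.782 g/mol.
C contributes 1 × 12.011 = 12.011 g per mole.
12.011/87.782 = 0.1368 → 13.68%.

13.68 wt%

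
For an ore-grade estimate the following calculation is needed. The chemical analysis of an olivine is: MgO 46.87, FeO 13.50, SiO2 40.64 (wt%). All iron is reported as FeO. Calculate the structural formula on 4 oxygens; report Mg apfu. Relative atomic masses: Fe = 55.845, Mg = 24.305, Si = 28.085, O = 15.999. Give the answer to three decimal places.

1.721 Mg apfu

MgO (M=40.304): mol = 1.16291; Mg = 1.16291, O = 1.16291.
FeO (M=71.844): mol = 0.18791; Fe = 0.18791, O = 0.18791.
SiO2 (M=60.083): mol = 0.67640; Si = 0.67640, O = 1.35280.
ΣO = 2.70362; factor = 4/ΣO = 1.47950.
Mg apfu = 1.16291 × 1.47950 = 1.721.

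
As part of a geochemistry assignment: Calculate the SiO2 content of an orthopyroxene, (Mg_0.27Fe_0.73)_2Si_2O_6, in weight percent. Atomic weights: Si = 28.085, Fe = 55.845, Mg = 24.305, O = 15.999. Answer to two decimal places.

48.69 wt%

M((Mg_0.27Fe_0.73)_2Si_2O_6) = 246.822 g/mol; M(SiO2) = 60.083 g/mol.
Moles SiO2 per formula unit = 2 Si ÷ 1 = 2.0000.
SiO2 fraction = (2.0000 × 60.083) / 246.822 = 120.166/246.822 = 0.4869.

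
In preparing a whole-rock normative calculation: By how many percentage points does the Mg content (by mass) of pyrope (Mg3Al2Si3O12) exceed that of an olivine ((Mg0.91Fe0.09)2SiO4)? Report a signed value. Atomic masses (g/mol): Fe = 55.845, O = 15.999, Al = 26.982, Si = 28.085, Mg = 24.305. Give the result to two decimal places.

First mineral: 72.915 g Mg in 403.122 g formula = 18.09 wt% Mg.
Second mineral: 44.235 g Mg in 146.368 g formula = 30.22 wt% Mg.
18.09% − 30.22% gives a difference of -12.13 percentage points.

-12.13 percentage points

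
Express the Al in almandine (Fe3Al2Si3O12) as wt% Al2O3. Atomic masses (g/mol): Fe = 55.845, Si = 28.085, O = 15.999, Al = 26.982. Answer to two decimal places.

20.48 wt%

Molar mass of Fe3Al2Si3O12 = 3·55.845 + 2·26.982 + 3·28.085 + 12·15.999 = 497.742 g/mol.
Each formula unit contains 2 Al, equivalent to 2/2 = 1.0000 mol Al2O3.
M(Al2O3) = 2×26.982 + 3×15.999 = 101.961 g/mol.
Mass of Al2O3 per formula unit = 1.0000 × 101.961 = 101.961 g.
Al2O3 wt% = 101.961 / 497.742 × 100 = 20.48%.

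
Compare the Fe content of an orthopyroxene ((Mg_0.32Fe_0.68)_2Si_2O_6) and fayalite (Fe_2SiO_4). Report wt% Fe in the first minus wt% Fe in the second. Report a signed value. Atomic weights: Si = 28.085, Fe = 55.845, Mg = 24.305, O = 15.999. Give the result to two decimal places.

-23.64 percentage points

First mineral: 75.949 g Fe in 243.668 g formula = 31.17 wt% Fe.
Second mineral: 111.690 g Fe in 203.771 g formula = 54.81 wt% Fe.
31.17% − 54.81% gives a difference of -23.64 percentage points.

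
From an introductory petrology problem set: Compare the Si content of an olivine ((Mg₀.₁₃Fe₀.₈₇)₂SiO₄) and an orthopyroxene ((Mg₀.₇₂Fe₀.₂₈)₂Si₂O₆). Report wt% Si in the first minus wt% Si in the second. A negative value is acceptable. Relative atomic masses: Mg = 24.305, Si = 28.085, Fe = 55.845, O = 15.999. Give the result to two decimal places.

-11.35 percentage points

Si in (Mg₀.₁₃Fe₀.₈₇)₂SiO₄: molar mass 195.571 g/mol; 1×28.085 = 28.085 g → 14.36 wt%.
Si in (Mg₀.₇₂Fe₀.₂₈)₂Si₂O₆: molar mass 218.436 g/mol; 2×28.085 = 56.170 g → 25.71 wt%.
Difference = 14.36 − 25.71 = -11.35 percentage points.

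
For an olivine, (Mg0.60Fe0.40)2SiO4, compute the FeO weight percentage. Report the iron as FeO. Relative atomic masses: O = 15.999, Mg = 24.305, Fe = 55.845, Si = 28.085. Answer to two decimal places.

34.64 wt%

Formula mass = 165.923 g/mol.
0.80 Fe → 0.8000 mol FeO per formula unit; M(FeO) = 71.844, so FeO mass = 57.475 g.
57.475/165.923 × 100 = 34.64 wt%.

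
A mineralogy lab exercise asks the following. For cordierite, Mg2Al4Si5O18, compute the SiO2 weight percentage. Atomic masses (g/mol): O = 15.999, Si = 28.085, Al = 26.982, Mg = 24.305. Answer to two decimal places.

Molar mass of Mg2Al4Si5O18 = 2*24.305 + 4*26.982 + 5*28.085 + 18*15.999 = 584.945 g/mol.
Each formula unit contains 5 Si, equivalent to 5/1 = 5.0000 mol SiO2.
M(SiO2) = 1×28.085 + 2×15.999 = 60.083 g/mol.
Mass of SiO2 per formula unit = 5.0000 × 60.083 = 300.415 g.
SiO2 wt% = 300.415 / 584.945 × 100 = 51.36%.

51.36 wt%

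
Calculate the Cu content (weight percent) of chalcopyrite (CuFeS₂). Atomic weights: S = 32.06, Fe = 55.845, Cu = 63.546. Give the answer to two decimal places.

34.63 weight percent

Molar mass of CuFeS₂: 1*63.546 + 1*55.845 + 2*32.06 = 183.511 g/mol.
Mass of Cu per formula unit: 1 × 63.546 = 63.546 g.
Weight fraction Cu = 63.546 / 183.511 = 0.3463.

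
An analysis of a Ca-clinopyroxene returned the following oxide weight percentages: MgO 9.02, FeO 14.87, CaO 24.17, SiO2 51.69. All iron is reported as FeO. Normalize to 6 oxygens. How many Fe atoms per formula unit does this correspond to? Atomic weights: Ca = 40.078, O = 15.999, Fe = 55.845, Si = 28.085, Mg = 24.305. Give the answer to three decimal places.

0.481 Fe apfu

9.02 wt% MgO ÷ 40.304 g/mol = 0.22380 mol, giving 0.22380 Mg and 0.22380 O.
14.87 wt% FeO ÷ 71.844 g/mol = 0.20698 mol, giving 0.20698 Fe and 0.20698 O.
24.17 wt% CaO ÷ 56.077 g/mol = 0.43101 mol, giving 0.43101 Ca and 0.43101 O.
51.69 wt% SiO2 ÷ 60.083 g/mol = 0.86031 mol, giving 0.86031 Si and 1.72062 O.
Oxygen sums to 2.58241; scaling by 6/2.58241 = 2.32341 puts the formula on 6 O.
Fe: 0.20698 × 2.32341 = 0.481 atoms per formula unit.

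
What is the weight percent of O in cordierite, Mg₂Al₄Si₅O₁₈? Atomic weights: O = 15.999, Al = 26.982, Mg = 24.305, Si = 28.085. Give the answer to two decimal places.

M(Mg₂Al₄Si₅O₁₈) = 584.945 g/mol.
O contributes 18 × 15.999 = 287.982 g per mole.
287.982/584.945 = 0.4923 → 49.23%.

49.23 wt%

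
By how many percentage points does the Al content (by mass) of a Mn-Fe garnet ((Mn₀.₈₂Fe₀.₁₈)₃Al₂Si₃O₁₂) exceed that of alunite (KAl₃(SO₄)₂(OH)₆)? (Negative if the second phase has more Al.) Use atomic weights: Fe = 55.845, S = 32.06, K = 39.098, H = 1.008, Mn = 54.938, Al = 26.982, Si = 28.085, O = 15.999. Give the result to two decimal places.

Al in (Mn₀.₈₂Fe₀.₁₈)₃Al₂Si₃O₁₂: molar mass 495.511 g/mol; 2×26.982 = 53.964 g → 10.89 wt%.
Al in KAl₃(SO₄)₂(OH)₆: molar mass 414.198 g/mol; 3×26.982 = 80.946 g → 19.54 wt%.
Difference = 10.89 − 19.54 = -8.65 percentage points.

-8.65 percentage points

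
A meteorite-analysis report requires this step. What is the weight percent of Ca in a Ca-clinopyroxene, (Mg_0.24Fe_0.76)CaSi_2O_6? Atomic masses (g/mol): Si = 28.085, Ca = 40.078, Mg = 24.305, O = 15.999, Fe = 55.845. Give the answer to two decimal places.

Molar mass of (Mg_0.24Fe_0.76)CaSi_2O_6: 0.24*24.305 + 0.76*55.845 + 1*40.078 + 2*28.085 + 6*15.999 = 240.517 g/mol.
Mass of Ca per formula unit: 1 × 40.078 = 40.078 g.
Weight fraction Ca = 40.078 / 240.517 = 0.1666.

16.66 wt%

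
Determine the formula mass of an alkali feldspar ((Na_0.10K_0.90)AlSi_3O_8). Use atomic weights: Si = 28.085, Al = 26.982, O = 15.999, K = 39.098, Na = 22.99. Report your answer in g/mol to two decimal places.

The formula mass is the sum 0.10(22.99) + 0.90(39.098) + 1(26.982) + 3(28.085) + 8(15.999).

276.72 g/mol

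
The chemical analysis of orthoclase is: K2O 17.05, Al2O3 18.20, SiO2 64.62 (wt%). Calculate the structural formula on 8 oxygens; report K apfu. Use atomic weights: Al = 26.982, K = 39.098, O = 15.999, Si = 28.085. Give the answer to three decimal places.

17.05 wt% K2O ÷ 94.195 g/mol = 0.18101 mol, giving 0.36202 K and 0.18101 O.
18.20 wt% Al2O3 ÷ 101.961 g/mol = 0.17850 mol, giving 0.35700 Al and 0.53550 O.
64.62 wt% SiO2 ÷ 60.083 g/mol = 1.07551 mol, giving 1.07551 Si and 2.15102 O.
Oxygen sums to 2.86753; scaling by 8/2.86753 = 2.78986 puts the formula on 8 O.
K: 0.36202 × 2.78986 = 1.010 atoms per formula unit.

1.010 K apfu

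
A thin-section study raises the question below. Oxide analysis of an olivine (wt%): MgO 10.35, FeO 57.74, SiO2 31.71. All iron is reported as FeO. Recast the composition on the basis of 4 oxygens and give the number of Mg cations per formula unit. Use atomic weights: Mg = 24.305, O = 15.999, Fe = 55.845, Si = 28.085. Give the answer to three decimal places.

0.485 Mg apfu

MgO (M=40.304): mol = 0.25680; Mg = 0.25680, O = 0.25680.
FeO (M=71.844): mol = 0.80369; Fe = 0.80369, O = 0.80369.
SiO2 (M=60.083): mol = 0.52777; Si = 0.52777, O = 1.05554.
ΣO = 2.11603; factor = 4/ΣO = 1.89033.
Mg apfu = 0.25680 × 1.89033 = 0.485.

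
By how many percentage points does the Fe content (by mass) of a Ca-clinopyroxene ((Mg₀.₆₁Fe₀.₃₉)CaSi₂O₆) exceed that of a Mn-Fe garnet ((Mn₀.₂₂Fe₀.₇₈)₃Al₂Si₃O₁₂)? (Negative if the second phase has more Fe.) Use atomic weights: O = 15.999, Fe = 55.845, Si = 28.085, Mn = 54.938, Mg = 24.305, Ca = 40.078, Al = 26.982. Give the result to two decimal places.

Fe in (Mg₀.₆₁Fe₀.₃₉)CaSi₂O₆: molar mass 228.848 g/mol; 0.39×55.845 = 21.780 g → 9.52 wt%.
Fe in (Mn₀.₂₂Fe₀.₇₈)₃Al₂Si₃O₁₂: molar mass 497.143 g/mol; 2.34×55.845 = 130.677 g → 26.29 wt%.
Difference = 9.52 − 26.29 = -16.77 percentage points.

-16.77 percentage points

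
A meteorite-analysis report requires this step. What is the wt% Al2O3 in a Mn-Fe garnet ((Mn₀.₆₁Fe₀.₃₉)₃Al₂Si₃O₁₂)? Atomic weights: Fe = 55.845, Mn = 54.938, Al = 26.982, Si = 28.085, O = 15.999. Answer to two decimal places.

20.55 wt%

Formula mass = 496.082 g/mol.
2 Al → 1.0000 mol Al2O3 per formula unit; M(Al2O3) = 101.961, so Al2O3 mass = 101.961 g.
101.961/496.082 × 100 = 20.55 wt%.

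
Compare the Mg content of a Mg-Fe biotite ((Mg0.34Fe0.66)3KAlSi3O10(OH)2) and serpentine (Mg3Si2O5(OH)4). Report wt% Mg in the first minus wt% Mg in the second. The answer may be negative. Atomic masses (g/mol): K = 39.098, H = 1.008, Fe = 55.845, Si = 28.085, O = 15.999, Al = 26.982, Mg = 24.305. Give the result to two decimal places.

-21.14 percentage points

M((Mg0.34Fe0.66)3KAlSi3O10(OH)2) = 479.703 g/mol, so wt% Mg = 24.791/479.703 × 100 = 5.17%.
M(Mg3Si2O5(OH)4) = 277.108 g/mol, so wt% Mg = 72.915/277.108 × 100 = 26.31%.
5.17 − 26.31 = -21.14 pp.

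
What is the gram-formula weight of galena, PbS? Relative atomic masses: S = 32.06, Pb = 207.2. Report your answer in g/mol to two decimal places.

Pb: 1 × 207.2 = 207.2000
S: 1 × 32.06 = 32.0600
Summing the contributions gives the formula mass.

239.26 g/mol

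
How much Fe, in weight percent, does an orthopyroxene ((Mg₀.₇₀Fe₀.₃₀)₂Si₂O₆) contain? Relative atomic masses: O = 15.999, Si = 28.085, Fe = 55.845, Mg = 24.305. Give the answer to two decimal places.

15.25 weight percent

Molar mass of (Mg₀.₇₀Fe₀.₃₀)₂Si₂O₆: 1.40×24.305 + 0.60×55.845 + 2×28.085 + 6×15.999 = 219.698 g/mol.
Mass of Fe per formula unit: 0.60 × 55.845 = 33.507 g.
Weight fraction Fe = 33.507 / 219.698 = 0.1525.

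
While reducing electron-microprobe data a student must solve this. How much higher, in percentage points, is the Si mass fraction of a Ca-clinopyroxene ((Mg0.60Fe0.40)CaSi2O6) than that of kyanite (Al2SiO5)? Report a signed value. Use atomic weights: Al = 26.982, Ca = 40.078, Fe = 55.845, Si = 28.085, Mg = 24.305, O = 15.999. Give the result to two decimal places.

7.18 percentage points

First mineral: 56.170 g Si in 229.163 g formula = 24.51 wt% Si.
Second mineral: 28.085 g Si in 162.044 g formula = 17.33 wt% Si.
24.51% − 17.33% gives a difference of 7.18 percentage points.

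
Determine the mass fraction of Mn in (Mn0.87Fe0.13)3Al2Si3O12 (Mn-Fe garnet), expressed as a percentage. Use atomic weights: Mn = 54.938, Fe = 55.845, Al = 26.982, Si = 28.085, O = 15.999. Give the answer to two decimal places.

28.95 weight percent

M((Mn0.87Fe0.13)3Al2Si3O12) = 495.375 g/mol.
Mn contributes 2.61 × 54.938 = 143.388 g per mole.
143.388/495.375 = 0.2895 → 28.95%.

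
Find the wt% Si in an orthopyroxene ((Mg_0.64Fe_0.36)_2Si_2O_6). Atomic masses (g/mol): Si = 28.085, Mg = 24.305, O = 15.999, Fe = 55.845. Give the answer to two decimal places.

25.13 wt%

Molar mass of (Mg_0.64Fe_0.36)_2Si_2O_6: 1.28·24.305 + 0.72·55.845 + 2·28.085 + 6·15.999 = 223.483 g/mol.
Mass of Si per formula unit: 2 × 28.085 = 56.170 g.
Weight fraction Si = 56.170 / 223.483 = 0.2513.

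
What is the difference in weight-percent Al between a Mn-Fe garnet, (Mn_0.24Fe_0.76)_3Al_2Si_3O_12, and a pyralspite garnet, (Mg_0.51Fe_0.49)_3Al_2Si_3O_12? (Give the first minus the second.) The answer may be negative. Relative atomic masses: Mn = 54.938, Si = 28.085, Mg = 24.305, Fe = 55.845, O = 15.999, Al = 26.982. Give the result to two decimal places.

M((Mn_0.24Fe_0.76)_3Al_2Si_3O_12) = 497.089 g/mol, so wt% Al = 53.964/497.089 × 100 = 10.86%.
M((Mg_0.51Fe_0.49)_3Al_2Si_3O_12) = 449.486 g/mol, so wt% Al = 53.964/449.486 × 100 = 12.01%.
10.86 − 12.01 = -1.15 pp.

-1.15 percentage points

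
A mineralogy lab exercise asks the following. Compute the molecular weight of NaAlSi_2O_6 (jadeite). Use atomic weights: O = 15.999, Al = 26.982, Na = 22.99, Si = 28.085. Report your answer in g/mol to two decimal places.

202.14 g/mol

Na: 1 × 22.99 = 22.9900
Al: 1 × 26.982 = 26.9820
Si: 2 × 28.085 = 56.1700
O: 6 × 15.999 = 95.9940
Summing the contributions gives the formula mass.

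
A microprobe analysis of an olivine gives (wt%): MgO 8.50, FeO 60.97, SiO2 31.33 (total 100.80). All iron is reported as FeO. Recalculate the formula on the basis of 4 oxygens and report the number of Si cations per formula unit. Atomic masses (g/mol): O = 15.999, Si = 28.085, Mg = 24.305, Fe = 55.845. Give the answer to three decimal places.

0.992 Si apfu

MgO: 8.50/40.304 = 0.21090 mol → 0.21090 mol Mg, 0.21090 mol O.
FeO: 60.97/71.844 = 0.84864 mol → 0.84864 mol Fe, 0.84864 mol O.
SiO2: 31.33/60.083 = 0.52145 mol → 0.52145 mol Si, 1.04290 mol O.
Total oxygen = 2.10244 mol. Normalization factor = 4/2.10244 = 1.90255.
Si per 4 O = 0.52145 × 1.90255 = 0.992.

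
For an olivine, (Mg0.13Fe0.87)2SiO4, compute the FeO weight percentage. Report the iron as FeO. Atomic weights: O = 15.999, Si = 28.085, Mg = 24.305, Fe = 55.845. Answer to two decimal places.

Molar mass of (Mg0.13Fe0.87)2SiO4 = 0.26·24.305 + 1.74·55.845 + 1·28.085 + 4·15.999 = 195.571 g/mol.
Each formula unit contains 1.74 Fe, equivalent to 1.74/1 = 1.7400 mol FeO.
M(FeO) = 1×55.845 + 1×15.999 = 71.844 g/mol.
Mass of FeO per formula unit = 1.7400 × 71.844 = 125.009 g.
FeO wt% = 125.009 / 195.571 × 100 = 63.92%.

63.92 wt%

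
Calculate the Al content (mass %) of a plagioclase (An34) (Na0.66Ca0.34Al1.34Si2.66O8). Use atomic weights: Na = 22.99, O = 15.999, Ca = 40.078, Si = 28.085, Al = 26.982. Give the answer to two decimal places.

Molar mass of Na0.66Ca0.34Al1.34Si2.66O8: 0.66×22.99 + 0.34×40.078 + 1.34×26.982 + 2.66×28.085 + 8×15.999 = 267.654 g/mol.
Mass of Al per formula unit: 1.34 × 26.982 = 36.156 g.
Weight fraction Al = 36.156 / 267.654 = 0.1351.

13.51 mass %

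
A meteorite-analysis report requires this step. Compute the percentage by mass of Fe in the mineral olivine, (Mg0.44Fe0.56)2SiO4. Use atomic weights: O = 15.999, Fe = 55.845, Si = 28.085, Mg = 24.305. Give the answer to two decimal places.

35.53 weight percent

Molar mass of (Mg0.44Fe0.56)2SiO4: 0.88×24.305 + 1.12×55.845 + 1×28.085 + 4×15.999 = 176.016 g/mol.
Mass of Fe per formula unit: 1.12 × 55.845 = 62.546 g.
Weight fraction Fe = 62.546 / 176.016 = 0.3553.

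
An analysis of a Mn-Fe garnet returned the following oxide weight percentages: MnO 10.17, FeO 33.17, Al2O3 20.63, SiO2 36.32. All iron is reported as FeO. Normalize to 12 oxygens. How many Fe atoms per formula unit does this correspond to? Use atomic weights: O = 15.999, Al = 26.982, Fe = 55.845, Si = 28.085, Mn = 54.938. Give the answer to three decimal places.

MnO (M=70.937): mol = 0.14337; Mn = 0.14337, O = 0.14337.
FeO (M=71.844): mol = 0.46169; Fe = 0.46169, O = 0.46169.
Al2O3 (M=101.961): mol = 0.20233; Al = 0.40466, O = 0.60699.
SiO2 (M=60.083): mol = 0.60450; Si = 0.60450, O = 1.20900.
ΣO = 2.42105; factor = 12/ΣO = 4.95653.
Fe apfu = 0.46169 × 4.95653 = 2.288.

2.288 Fe apfu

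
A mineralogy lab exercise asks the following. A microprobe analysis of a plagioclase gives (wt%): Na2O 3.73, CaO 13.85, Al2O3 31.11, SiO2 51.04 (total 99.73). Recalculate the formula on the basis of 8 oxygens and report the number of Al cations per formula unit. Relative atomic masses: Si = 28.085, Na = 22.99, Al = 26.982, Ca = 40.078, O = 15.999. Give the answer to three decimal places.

1.671 Al apfu

Na2O (M=61.979): mol = 0.06018; Na = 0.12036, O = 0.06018.
CaO (M=56.077): mol = 0.24698; Ca = 0.24698, O = 0.24698.
Al2O3 (M=101.961): mol = 0.30512; Al = 0.61024, O = 0.91536.
SiO2 (M=60.083): mol = 0.84949; Si = 0.84949, O = 1.69898.
ΣO = 2.92150; factor = 8/ΣO = 2.73832.
Al apfu = 0.61024 × 2.73832 = 1.671.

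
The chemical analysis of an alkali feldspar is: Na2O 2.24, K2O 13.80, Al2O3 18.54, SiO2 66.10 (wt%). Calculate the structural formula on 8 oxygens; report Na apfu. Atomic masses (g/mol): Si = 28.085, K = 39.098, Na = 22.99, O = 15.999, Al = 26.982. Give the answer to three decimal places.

Na2O (M=61.979): mol = 0.03614; Na = 0.07228, O = 0.03614.
K2O (M=94.195): mol = 0.14650; K = 0.29300, O = 0.14650.
Al2O3 (M=101.961): mol = 0.18183; Al = 0.36366, O = 0.54549.
SiO2 (M=60.083): mol = 1.10014; Si = 1.10014, O = 2.20028.
ΣO = 2.92841; factor = 8/ΣO = 2.73186.
Na apfu = 0.07228 × 2.73186 = 0.197.

0.197 Na apfu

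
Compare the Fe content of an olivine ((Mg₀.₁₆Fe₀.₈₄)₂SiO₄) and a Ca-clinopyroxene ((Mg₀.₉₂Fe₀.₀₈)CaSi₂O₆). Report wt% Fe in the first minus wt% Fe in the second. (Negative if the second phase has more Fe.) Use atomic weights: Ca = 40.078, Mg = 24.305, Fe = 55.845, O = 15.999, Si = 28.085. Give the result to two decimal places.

46.40 percentage points

Fe in (Mg₀.₁₆Fe₀.₈₄)₂SiO₄: molar mass 193.678 g/mol; 1.68×55.845 = 93.820 g → 48.44 wt%.
Fe in (Mg₀.₉₂Fe₀.₀₈)CaSi₂O₆: molar mass 219.070 g/mol; 0.08×55.845 = 4.468 g → 2.04 wt%.
Difference = 48.44 − 2.04 = 46.40 percentage points.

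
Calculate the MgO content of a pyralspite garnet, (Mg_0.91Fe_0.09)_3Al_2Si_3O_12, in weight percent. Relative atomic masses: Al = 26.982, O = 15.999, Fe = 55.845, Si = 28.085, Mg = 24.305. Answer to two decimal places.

M((Mg_0.91Fe_0.09)_3Al_2Si_3O_12) = 411.638 g/mol; M(MgO) = 40.304 g/mol.
Moles MgO per formula unit = 2.73 Mg ÷ 1 = 2.7300.
MgO fraction = (2.7300 × 40.304) / 411.638 = 110.030/411.638 = 0.2673.

26.73 wt%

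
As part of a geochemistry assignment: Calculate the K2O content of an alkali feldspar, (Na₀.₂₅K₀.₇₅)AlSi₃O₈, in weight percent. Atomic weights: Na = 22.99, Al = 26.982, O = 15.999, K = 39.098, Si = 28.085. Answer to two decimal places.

M((Na₀.₂₅K₀.₇₅)AlSi₃O₈) = 274.300 g/mol; M(K2O) = 94.195 g/mol.
Moles K2O per formula unit = 0.75 K ÷ 2 = 0.3750.
K2O fraction = (0.3750 × 94.195) / 274.300 = 35.323/274.300 = 0.1288.

12.88 wt%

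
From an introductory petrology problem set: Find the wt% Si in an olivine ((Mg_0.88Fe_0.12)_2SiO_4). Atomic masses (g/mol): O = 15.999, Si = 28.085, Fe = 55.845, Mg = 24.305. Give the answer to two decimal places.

18.94 wt%

Formula mass = 1.76·24.305 + 0.24·55.845 + 1·28.085 + 4·15.999 = 148.261 g/mol, of which 28.085 g is Si.
So Si makes up 28.085/148.261 = 0.1894 of the mass, i.e. 18.94%.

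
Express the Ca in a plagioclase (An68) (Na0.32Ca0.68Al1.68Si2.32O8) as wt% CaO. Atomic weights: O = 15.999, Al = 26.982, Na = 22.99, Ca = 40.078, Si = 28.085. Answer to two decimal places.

M(Na0.32Ca0.68Al1.68Si2.32O8) = 273.089 g/mol; M(CaO) = 56.077 g/mol.
Moles CaO per formula unit = 0.68 Ca ÷ 1 = 0.6800.
CaO fraction = (0.6800 × 56.077) / 273.089 = 38.132/273.089 = 0.1396.

13.96 wt%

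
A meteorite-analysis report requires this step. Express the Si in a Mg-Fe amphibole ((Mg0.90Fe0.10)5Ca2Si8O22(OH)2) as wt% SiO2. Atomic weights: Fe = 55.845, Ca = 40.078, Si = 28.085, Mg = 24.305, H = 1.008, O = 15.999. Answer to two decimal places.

M((Mg0.90Fe0.10)5Ca2Si8O22(OH)2) = 828.123 g/mol; M(SiO2) = 60.083 g/mol.
Moles SiO2 per formula unit = 8 Si ÷ 1 = 8.0000.
SiO2 fraction = (8.0000 × 60.083) / 828.123 = 480.664/828.123 = 0.5804.

58.04 wt%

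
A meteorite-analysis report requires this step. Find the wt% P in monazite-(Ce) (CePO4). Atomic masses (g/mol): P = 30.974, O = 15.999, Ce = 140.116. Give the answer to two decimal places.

13.18 wt%

M(CePO4) = 235.086 g/mol.
P contributes 1 × 30.974 = 30.974 g per mole.
30.974/235.086 = 0.1318 → 13.18%.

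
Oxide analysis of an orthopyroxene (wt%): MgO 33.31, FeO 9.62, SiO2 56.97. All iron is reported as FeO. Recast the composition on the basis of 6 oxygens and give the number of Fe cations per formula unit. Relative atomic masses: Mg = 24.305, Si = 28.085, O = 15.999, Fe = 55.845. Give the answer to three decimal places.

MgO: 33.31/40.304 = 0.82647 mol → 0.82647 mol Mg, 0.82647 mol O.
FeO: 9.62/71.844 = 0.13390 mol → 0.13390 mol Fe, 0.13390 mol O.
SiO2: 56.97/60.083 = 0.94819 mol → 0.94819 mol Si, 1.89638 mol O.
Total oxygen = 2.85675 mol. Normalization factor = 6/2.85675 = 2.10029.
Fe per 6 O = 0.13390 × 2.10029 = 0.281.

0.281 Fe apfu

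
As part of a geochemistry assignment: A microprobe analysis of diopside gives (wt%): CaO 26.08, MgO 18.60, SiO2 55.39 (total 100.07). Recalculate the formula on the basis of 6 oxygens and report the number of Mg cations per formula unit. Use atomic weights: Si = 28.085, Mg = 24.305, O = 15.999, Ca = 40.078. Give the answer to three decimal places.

0.999 Mg apfu

CaO: 26.08/56.077 = 0.46507 mol → 0.46507 mol Ca, 0.46507 mol O.
MgO: 18.60/40.304 = 0.46149 mol → 0.46149 mol Mg, 0.46149 mol O.
SiO2: 55.39/60.083 = 0.92189 mol → 0.92189 mol Si, 1.84378 mol O.
Total oxygen = 2.77034 mol. Normalization factor = 6/2.77034 = 2.16580.
Mg per 6 O = 0.46149 × 2.16580 = 0.999.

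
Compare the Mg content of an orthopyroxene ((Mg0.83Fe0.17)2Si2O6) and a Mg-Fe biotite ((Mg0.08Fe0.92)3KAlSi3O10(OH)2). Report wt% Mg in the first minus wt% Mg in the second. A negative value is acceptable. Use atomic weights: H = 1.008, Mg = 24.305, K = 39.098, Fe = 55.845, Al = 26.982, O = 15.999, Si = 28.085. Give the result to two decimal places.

Mg in (Mg0.83Fe0.17)2Si2O6: molar mass 211.498 g/mol; 1.66×24.305 = 40.346 g → 19.08 wt%.
Mg in (Mg0.08Fe0.92)3KAlSi3O10(OH)2: molar mass 504.304 g/mol; 0.24×24.305 = 5.833 g → 1.16 wt%.
Difference = 19.08 − 1.16 = 17.92 percentage points.

17.92 percentage points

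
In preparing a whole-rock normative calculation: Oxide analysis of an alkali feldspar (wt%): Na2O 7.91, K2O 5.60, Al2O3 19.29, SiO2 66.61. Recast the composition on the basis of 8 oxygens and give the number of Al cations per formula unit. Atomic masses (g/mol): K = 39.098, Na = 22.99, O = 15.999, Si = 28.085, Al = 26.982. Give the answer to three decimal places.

Na2O: 7.91/61.979 = 0.12762 mol → 0.25524 mol Na, 0.12762 mol O.
K2O: 5.60/94.195 = 0.05945 mol → 0.11890 mol K, 0.05945 mol O.
Al2O3: 19.29/101.961 = 0.18919 mol → 0.37838 mol Al, 0.56757 mol O.
SiO2: 66.61/60.083 = 1.10863 mol → 1.10863 mol Si, 2.21726 mol O.
Total oxygen = 2.97190 mol. Normalization factor = 8/2.97190 = 2.69188.
Al per 8 O = 0.37838 × 2.69188 = 1.019.

1.019 Al apfu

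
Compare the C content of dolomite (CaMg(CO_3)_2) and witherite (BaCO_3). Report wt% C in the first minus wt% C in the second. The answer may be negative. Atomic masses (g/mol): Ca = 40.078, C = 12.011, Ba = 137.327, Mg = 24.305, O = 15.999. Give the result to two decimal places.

6.94 percentage points

M(CaMg(CO_3)_2) = 184.399 g/mol, so wt% C = 24.022/184.399 × 100 = 13.03%.
M(BaCO_3) = 197.335 g/mol, so wt% C = 12.011/197.335 × 100 = 6.09%.
13.03 − 6.09 = 6.94 pp.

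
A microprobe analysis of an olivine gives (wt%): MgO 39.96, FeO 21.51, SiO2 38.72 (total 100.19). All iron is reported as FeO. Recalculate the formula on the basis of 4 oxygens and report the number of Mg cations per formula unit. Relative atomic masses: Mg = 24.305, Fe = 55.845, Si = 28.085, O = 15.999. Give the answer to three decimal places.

1.537 Mg apfu

MgO: 39.96/40.304 = 0.99146 mol → 0.99146 mol Mg, 0.99146 mol O.
FeO: 21.51/71.844 = 0.29940 mol → 0.29940 mol Fe, 0.29940 mol O.
SiO2: 38.72/60.083 = 0.64444 mol → 0.64444 mol Si, 1.28888 mol O.
Total oxygen = 2.57974 mol. Normalization factor = 4/2.57974 = 1.55054.
Mg per 4 O = 0.99146 × 1.55054 = 1.537.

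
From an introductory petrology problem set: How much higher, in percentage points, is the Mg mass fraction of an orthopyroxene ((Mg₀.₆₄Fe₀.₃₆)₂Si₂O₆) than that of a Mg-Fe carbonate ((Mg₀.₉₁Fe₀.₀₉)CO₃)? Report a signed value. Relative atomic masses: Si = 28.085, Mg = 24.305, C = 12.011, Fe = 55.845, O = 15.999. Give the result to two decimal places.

First mineral: 31.110 g Mg in 223.483 g formula = 13.92 wt% Mg.
Second mineral: 22.118 g Mg in 87.152 g formula = 25.38 wt% Mg.
13.92% − 25.38% gives a difference of -11.46 percentage points.

-11.46 percentage points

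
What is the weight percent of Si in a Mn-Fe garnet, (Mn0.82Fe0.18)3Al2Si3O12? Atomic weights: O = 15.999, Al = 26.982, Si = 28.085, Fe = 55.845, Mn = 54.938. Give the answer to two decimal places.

17.00 mass %

Formula mass = 2.46·54.938 + 0.54·55.845 + 2·26.982 + 3·28.085 + 12·15.999 = 495.511 g/mol, of which 84.255 g is Si.
So Si makes up 84.255/495.511 = 0.1700 of the mass, i.e. 17.00%.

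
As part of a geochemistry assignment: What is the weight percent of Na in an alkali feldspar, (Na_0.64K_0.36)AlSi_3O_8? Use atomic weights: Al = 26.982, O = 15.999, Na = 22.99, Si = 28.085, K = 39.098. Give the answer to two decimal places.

5.49 mass %

M((Na_0.64K_0.36)AlSi_3O_8) = 268.018 g/mol.
Na contributes 0.64 × 22.99 = 14.714 g per mole.
14.714/268.018 = 0.0549 → 5.49%.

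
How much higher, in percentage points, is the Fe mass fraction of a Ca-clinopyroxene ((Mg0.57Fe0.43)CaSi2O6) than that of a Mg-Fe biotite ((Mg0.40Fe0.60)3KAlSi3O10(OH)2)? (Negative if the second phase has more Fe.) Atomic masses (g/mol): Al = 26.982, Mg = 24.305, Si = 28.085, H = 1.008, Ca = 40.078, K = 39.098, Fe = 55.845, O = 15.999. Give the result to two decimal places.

Fe in (Mg0.57Fe0.43)CaSi2O6: molar mass 230.109 g/mol; 0.43×55.845 = 24.013 g → 10.44 wt%.
Fe in (Mg0.40Fe0.60)3KAlSi3O10(OH)2: molar mass 474.026 g/mol; 1.80×55.845 = 100.521 g → 21.21 wt%.
Difference = 10.44 − 21.21 = -10.77 percentage points.

-10.77 percentage points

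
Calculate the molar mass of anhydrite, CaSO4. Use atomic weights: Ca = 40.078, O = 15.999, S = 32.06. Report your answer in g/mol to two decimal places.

136.13 g/mol

M = 1·40.078 + 1·32.06 + 4·15.999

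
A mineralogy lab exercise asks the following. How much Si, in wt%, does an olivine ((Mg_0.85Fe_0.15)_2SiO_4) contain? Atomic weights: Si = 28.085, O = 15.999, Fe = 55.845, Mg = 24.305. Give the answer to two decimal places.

M((Mg_0.85Fe_0.15)_2SiO_4) = 150.153 g/mol.
Si contributes 1 × 28.085 = 28.085 g per mole.
28.085/150.153 = 0.1870 → 18.70%.

18.70 wt%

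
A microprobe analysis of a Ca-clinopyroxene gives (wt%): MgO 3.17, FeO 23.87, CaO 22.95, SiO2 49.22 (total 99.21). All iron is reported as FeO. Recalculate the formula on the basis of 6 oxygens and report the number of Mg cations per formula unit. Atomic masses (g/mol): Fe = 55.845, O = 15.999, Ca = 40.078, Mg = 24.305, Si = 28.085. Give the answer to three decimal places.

0.192 Mg apfu

3.17 wt% MgO ÷ 40.304 g/mol = 0.07865 mol, giving 0.07865 Mg and 0.07865 O.
23.87 wt% FeO ÷ 71.844 g/mol = 0.33225 mol, giving 0.33225 Fe and 0.33225 O.
22.95 wt% CaO ÷ 56.077 g/mol = 0.40926 mol, giving 0.40926 Ca and 0.40926 O.
49.22 wt% SiO2 ÷ 60.083 g/mol = 0.81920 mol, giving 0.81920 Si and 1.63840 O.
Oxygen sums to 2.45856; scaling by 6/2.45856 = 2.44045 puts the formula on 6 O.
Mg: 0.07865 × 2.44045 = 0.192 atoms per formula unit.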